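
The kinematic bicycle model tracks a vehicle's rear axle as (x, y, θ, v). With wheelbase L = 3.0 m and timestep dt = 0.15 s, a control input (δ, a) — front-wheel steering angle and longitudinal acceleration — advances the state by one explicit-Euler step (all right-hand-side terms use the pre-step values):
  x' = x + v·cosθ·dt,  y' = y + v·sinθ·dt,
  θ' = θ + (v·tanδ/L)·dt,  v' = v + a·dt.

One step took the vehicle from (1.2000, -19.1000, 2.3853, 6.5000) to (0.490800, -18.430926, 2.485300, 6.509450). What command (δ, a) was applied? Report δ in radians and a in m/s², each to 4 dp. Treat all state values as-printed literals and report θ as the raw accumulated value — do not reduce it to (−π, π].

a = (v'−v)/dt = (0.009450)/0.15 = 0.0630
Δθ = θ'−θ = 0.100000;  (v·dt/L) = 6.5000·0.15/3.0 = 0.325000
tan δ = Δθ·L/(v·dt) = 0.307692  →  δ = 0.2985

δ = 0.2985, a = 0.0630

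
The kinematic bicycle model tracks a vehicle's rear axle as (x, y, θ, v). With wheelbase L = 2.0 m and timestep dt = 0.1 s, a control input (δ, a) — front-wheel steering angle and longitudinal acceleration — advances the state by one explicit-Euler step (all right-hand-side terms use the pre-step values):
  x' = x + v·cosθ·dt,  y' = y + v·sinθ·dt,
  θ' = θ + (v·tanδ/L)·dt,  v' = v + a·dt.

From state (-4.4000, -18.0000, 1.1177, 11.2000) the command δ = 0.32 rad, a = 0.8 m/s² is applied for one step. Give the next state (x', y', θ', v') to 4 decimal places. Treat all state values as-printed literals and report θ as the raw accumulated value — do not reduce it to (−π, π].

x' = -4.4000 + 11.2000·cos(1.1177)·0.1 = -3.9097
y' = -18.0000 + 11.2000·sin(1.1177)·0.1 = -16.9930
θ' = 1.1177 + (11.2000/2.0)·tan(0.32)·0.1 = 1.3033
v' = 11.2000 + 0.8000·0.1 = 11.2800

(-3.9097, -16.9930, 1.3033, 11.2800)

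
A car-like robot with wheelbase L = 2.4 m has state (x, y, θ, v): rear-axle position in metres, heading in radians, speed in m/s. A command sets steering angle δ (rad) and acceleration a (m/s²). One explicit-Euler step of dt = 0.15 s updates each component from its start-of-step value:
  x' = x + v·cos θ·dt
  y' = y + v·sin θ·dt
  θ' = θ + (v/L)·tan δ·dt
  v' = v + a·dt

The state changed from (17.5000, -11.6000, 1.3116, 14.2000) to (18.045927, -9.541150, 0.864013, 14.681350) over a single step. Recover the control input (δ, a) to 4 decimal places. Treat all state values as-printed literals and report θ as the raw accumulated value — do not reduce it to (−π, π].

δ = -0.4671, a = 3.2090

a = (v'−v)/dt = (0.481350)/0.15 = 3.2090
Δθ = θ'−θ = -0.447587;  (v·dt/L) = 14.2000·0.15/2.4 = 0.887500
tan δ = Δθ·L/(v·dt) = -0.504323  →  δ = -0.4671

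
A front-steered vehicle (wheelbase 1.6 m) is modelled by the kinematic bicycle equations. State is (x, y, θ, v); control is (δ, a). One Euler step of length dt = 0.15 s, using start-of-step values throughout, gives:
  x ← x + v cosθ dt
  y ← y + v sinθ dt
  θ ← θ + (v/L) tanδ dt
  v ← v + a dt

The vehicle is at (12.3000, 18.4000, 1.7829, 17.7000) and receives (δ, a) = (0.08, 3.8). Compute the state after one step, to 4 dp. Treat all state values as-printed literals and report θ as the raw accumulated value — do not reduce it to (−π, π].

(11.7411, 20.9955, 1.9159, 18.2700)

x' = 12.3000 + 17.7000·cos(1.7829)·0.15 = 11.7411
y' = 18.4000 + 17.7000·sin(1.7829)·0.15 = 20.9955
θ' = 1.7829 + (17.7000/1.6)·tan(0.08)·0.15 = 1.9159
v' = 17.7000 + 3.8000·0.15 = 18.2700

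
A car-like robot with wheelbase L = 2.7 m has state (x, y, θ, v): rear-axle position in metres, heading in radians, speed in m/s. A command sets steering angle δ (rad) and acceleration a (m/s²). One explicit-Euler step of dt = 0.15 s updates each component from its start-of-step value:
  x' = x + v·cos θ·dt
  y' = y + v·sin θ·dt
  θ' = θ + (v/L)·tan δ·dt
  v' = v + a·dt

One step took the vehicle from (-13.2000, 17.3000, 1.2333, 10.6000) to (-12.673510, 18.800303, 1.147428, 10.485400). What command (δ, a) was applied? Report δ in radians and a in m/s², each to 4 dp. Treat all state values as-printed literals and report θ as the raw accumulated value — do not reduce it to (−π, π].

δ = -0.1448, a = -0.7640

a = (v'−v)/dt = (-0.114600)/0.15 = -0.7640
Δθ = θ'−θ = -0.085872;  (v·dt/L) = 10.6000·0.15/2.7 = 0.588889
tan δ = Δθ·L/(v·dt) = -0.145820  →  δ = -0.1448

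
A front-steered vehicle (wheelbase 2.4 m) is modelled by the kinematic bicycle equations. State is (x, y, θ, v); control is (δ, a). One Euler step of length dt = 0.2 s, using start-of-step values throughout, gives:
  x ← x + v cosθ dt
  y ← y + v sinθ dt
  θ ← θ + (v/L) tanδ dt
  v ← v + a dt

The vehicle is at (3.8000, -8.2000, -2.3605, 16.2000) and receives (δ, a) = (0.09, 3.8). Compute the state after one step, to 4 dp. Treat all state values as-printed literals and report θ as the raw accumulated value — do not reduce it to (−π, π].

(1.4991, -10.4811, -2.2387, 16.9600)

x' = 3.8000 + 16.2000·cos(-2.3605)·0.2 = 1.4991
y' = -8.2000 + 16.2000·sin(-2.3605)·0.2 = -10.4811
θ' = -2.3605 + (16.2000/2.4)·tan(0.09)·0.2 = -2.2387
v' = 16.2000 + 3.8000·0.2 = 16.9600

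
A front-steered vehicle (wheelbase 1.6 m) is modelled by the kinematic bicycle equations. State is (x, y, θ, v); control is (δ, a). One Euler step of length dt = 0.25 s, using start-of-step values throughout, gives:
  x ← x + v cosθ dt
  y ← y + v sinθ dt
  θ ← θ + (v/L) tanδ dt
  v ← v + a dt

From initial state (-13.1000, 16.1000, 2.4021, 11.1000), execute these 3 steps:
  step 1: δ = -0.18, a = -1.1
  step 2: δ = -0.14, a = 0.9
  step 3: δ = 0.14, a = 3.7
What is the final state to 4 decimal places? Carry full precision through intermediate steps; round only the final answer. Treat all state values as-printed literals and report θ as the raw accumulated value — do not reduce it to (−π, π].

(-17.2411, 22.9813, 2.0915, 11.9750)

after step 1 (δ=-0.18, a=-1.1): (-15.150199, 17.970109, 2.086497, 10.825000)
after step 2 (δ=-0.14, a=0.9): (-16.484771, 20.324405, 1.848140, 11.050000)
after step 3 (δ=0.14, a=3.7): (-17.241149, 22.981339, 2.091451, 11.975000)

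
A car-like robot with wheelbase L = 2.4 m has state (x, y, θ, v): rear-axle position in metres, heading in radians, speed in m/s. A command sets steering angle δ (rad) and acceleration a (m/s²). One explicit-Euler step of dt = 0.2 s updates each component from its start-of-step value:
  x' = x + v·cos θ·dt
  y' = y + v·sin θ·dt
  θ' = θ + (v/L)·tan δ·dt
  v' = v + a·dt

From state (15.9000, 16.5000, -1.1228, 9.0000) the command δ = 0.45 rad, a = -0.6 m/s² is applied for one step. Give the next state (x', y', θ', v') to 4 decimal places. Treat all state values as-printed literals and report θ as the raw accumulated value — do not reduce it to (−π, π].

(16.6797, 14.8776, -0.7605, 8.8800)

x' = 15.9000 + 9.0000·cos(-1.1228)·0.2 = 16.6797
y' = 16.5000 + 9.0000·sin(-1.1228)·0.2 = 14.8776
θ' = -1.1228 + (9.0000/2.4)·tan(0.45)·0.2 = -0.7605
v' = 9.0000 − 0.6000·0.2 = 8.8800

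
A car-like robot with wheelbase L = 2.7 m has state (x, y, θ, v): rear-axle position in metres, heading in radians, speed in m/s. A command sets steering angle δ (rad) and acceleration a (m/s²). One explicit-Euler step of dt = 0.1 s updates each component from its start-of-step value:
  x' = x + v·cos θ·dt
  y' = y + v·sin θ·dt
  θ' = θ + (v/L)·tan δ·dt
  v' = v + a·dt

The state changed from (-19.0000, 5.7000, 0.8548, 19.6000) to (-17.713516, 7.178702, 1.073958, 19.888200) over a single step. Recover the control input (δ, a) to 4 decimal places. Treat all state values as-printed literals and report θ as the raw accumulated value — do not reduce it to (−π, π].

a = (v'−v)/dt = (0.288200)/0.1 = 2.8820
Δθ = θ'−θ = 0.219158;  (v·dt/L) = 19.6000·0.1/2.7 = 0.725926
tan δ = Δθ·L/(v·dt) = 0.301901  →  δ = 0.2932

δ = 0.2932, a = 2.8820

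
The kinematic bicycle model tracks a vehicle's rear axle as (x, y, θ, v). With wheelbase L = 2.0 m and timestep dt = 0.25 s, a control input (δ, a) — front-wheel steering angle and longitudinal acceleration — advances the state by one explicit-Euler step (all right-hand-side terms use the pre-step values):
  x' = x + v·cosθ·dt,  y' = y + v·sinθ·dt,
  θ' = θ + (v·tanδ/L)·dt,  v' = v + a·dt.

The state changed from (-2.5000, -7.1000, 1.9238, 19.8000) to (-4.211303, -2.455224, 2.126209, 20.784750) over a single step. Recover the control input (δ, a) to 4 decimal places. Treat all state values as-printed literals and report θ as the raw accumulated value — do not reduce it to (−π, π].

a = (v'−v)/dt = (0.984750)/0.25 = 3.9390
Δθ = θ'−θ = 0.202409;  (v·dt/L) = 19.8000·0.25/2.0 = 2.475000
tan δ = Δθ·L/(v·dt) = 0.081781  →  δ = 0.0816

δ = 0.0816, a = 3.9390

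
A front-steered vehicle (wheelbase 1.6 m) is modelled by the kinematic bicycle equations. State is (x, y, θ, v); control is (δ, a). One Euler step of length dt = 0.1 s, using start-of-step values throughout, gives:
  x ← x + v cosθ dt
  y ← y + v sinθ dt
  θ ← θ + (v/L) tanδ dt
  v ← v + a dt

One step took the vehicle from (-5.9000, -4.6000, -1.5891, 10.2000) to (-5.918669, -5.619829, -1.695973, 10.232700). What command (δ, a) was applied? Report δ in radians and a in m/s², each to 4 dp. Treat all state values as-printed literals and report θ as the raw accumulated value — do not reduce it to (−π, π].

a = (v'−v)/dt = (0.032700)/0.1 = 0.3270
Δθ = θ'−θ = -0.106873;  (v·dt/L) = 10.2000·0.1/1.6 = 0.637500
tan δ = Δθ·L/(v·dt) = -0.167644  →  δ = -0.1661

δ = -0.1661, a = 0.3270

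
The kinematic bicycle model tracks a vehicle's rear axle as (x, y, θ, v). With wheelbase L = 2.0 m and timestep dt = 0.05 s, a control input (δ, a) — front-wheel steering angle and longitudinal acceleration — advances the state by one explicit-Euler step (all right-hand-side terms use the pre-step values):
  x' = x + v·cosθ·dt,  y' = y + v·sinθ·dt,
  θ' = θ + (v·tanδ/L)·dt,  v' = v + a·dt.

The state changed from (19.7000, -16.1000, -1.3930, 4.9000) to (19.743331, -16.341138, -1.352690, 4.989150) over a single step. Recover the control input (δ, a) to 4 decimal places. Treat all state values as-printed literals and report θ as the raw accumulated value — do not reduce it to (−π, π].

a = (v'−v)/dt = (0.089150)/0.05 = 1.7830
Δθ = θ'−θ = 0.040310;  (v·dt/L) = 4.9000·0.05/2.0 = 0.122500
tan δ = Δθ·L/(v·dt) = 0.329061  →  δ = 0.3179

δ = 0.3179, a = 1.7830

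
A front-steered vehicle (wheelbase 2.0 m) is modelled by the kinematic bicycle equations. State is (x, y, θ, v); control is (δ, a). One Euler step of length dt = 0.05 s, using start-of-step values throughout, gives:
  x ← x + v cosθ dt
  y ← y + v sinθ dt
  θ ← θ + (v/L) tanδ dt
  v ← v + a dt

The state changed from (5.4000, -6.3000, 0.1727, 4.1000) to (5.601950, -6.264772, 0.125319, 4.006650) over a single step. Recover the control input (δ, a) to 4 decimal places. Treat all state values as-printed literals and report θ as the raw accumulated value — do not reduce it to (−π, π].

a = (v'−v)/dt = (-0.093350)/0.05 = -1.8670
Δθ = θ'−θ = -0.047381;  (v·dt/L) = 4.1000·0.05/2.0 = 0.102500
tan δ = Δθ·L/(v·dt) = -0.462254  →  δ = -0.4330

δ = -0.4330, a = -1.8670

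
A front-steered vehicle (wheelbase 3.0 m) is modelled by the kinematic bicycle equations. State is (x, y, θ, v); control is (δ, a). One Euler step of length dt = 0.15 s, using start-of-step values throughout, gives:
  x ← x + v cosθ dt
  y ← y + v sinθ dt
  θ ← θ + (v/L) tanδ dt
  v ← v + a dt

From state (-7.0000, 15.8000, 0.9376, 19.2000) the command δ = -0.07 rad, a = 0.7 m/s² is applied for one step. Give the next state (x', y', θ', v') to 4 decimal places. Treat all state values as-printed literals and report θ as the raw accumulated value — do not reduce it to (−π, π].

x' = -7.0000 + 19.2000·cos(0.9376)·0.15 = -5.2958
y' = 15.8000 + 19.2000·sin(0.9376)·0.15 = 18.1217
θ' = 0.9376 + (19.2000/3.0)·tan(-0.07)·0.15 = 0.8703
v' = 19.2000 + 0.7000·0.15 = 19.3050

(-5.2958, 18.1217, 0.8703, 19.3050)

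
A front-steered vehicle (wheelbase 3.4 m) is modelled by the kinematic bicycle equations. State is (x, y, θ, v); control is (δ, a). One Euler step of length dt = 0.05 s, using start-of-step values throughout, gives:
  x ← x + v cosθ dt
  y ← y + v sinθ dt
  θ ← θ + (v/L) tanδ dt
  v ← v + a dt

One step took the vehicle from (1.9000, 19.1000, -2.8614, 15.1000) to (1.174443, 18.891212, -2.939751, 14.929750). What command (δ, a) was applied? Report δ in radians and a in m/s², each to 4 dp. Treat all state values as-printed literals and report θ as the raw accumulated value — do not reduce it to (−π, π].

a = (v'−v)/dt = (-0.170250)/0.05 = -3.4050
Δθ = θ'−θ = -0.078351;  (v·dt/L) = 15.1000·0.05/3.4 = 0.222059
tan δ = Δθ·L/(v·dt) = -0.352839  →  δ = -0.3392

δ = -0.3392, a = -3.4050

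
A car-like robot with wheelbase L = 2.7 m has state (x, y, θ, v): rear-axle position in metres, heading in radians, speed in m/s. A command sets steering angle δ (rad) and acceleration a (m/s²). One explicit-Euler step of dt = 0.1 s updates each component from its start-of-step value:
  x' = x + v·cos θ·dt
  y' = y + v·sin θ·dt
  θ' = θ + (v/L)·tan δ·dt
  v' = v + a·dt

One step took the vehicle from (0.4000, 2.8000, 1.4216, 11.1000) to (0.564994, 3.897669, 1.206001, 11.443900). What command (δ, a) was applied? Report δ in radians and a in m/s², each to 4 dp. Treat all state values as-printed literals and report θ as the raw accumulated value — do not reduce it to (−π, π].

a = (v'−v)/dt = (0.343900)/0.1 = 3.4390
Δθ = θ'−θ = -0.215599;  (v·dt/L) = 11.1000·0.1/2.7 = 0.411111
tan δ = Δθ·L/(v·dt) = -0.524430  →  δ = -0.4830

δ = -0.4830, a = 3.4390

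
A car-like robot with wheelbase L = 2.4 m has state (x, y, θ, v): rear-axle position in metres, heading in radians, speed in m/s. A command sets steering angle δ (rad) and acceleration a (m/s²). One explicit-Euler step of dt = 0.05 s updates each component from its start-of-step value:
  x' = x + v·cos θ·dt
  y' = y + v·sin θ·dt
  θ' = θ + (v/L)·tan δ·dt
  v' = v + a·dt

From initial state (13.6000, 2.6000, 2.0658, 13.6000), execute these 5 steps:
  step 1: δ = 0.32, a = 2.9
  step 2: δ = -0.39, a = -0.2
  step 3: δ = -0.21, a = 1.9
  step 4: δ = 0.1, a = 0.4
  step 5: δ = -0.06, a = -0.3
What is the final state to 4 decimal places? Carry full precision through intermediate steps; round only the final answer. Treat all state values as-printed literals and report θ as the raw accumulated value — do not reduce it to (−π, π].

(12.0133, 5.6427, 1.9926, 13.8350)

after step 1 (δ=0.32, a=2.9): (13.276976, 3.198378, 2.159694, 13.745000)
after step 2 (δ=-0.39, a=-0.2): (12.895247, 3.769863, 2.041986, 13.735000)
after step 3 (δ=-0.21, a=1.9): (12.583499, 4.381777, 1.980997, 13.830000)
after step 4 (δ=0.1, a=0.4): (12.307734, 5.015911, 2.009905, 13.850000)
after step 5 (δ=-0.06, a=-0.3): (12.013329, 5.642714, 1.992572, 13.835000)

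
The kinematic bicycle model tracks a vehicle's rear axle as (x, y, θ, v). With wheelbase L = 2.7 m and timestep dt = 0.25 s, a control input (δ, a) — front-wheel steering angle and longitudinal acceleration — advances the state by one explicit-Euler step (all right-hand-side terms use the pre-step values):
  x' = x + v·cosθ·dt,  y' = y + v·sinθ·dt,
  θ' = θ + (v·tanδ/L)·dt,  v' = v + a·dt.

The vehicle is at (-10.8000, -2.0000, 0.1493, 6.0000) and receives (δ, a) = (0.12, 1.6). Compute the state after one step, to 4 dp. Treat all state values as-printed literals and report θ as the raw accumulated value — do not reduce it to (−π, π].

x' = -10.8000 + 6.0000·cos(0.1493)·0.25 = -9.3167
y' = -2.0000 + 6.0000·sin(0.1493)·0.25 = -1.7769
θ' = 0.1493 + (6.0000/2.7)·tan(0.12)·0.25 = 0.2163
v' = 6.0000 + 1.6000·0.25 = 6.4000

(-9.3167, -1.7769, 0.2163, 6.4000)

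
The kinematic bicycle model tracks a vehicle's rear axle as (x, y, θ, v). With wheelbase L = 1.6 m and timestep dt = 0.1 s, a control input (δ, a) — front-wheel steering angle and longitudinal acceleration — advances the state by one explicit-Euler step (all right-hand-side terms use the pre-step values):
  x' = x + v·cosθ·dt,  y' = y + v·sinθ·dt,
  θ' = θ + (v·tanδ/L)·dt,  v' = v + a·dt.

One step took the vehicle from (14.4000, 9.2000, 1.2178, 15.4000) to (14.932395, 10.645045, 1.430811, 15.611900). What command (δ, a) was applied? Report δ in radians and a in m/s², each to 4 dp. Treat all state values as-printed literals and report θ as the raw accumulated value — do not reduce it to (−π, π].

a = (v'−v)/dt = (0.211900)/0.1 = 2.1190
Δθ = θ'−θ = 0.213011;  (v·dt/L) = 15.4000·0.1/1.6 = 0.962500
tan δ = Δθ·L/(v·dt) = 0.221310  →  δ = 0.2178

δ = 0.2178, a = 2.1190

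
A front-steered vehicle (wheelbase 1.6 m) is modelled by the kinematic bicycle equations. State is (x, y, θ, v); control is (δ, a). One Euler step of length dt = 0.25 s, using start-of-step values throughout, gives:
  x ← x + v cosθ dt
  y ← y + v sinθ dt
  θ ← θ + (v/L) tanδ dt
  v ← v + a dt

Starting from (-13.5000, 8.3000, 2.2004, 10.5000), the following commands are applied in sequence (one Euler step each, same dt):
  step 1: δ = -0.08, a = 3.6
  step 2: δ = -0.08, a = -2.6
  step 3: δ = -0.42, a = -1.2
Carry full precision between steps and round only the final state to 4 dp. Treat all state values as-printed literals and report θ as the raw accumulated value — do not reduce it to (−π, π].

(-17.3420, 15.4451, 1.1760, 10.4500)

after step 1 (δ=-0.08, a=3.6): (-15.045664, 10.421685, 2.068869, 11.400000)
after step 2 (δ=-0.08, a=-2.6): (-16.407205, 12.925424, 1.926065, 10.750000)
after step 3 (δ=-0.42, a=-1.2): (-17.342030, 15.445098, 1.175962, 10.450000)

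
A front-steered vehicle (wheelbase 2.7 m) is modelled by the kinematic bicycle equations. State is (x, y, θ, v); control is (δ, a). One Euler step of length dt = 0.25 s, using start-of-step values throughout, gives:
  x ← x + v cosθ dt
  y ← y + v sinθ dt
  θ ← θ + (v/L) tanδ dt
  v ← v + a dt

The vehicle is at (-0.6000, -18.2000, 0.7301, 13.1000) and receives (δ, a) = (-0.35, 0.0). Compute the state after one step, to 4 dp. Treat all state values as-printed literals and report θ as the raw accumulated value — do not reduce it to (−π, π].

(1.8402, -16.0158, 0.2873, 13.1000)

x' = -0.6000 + 13.1000·cos(0.7301)·0.25 = 1.8402
y' = -18.2000 + 13.1000·sin(0.7301)·0.25 = -16.0158
θ' = 0.7301 + (13.1000/2.7)·tan(-0.35)·0.25 = 0.2873
v' = 13.1000 + 0.0000·0.25 = 13.1000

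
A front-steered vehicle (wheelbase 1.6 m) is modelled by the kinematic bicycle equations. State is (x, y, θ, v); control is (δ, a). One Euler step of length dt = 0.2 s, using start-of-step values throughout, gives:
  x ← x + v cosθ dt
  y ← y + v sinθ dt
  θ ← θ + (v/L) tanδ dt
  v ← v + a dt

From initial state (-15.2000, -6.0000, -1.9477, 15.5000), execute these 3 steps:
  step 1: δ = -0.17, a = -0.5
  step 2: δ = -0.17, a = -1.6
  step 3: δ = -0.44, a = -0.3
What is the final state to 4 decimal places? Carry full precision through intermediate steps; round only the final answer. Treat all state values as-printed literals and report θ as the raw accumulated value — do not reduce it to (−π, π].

after step 1 (δ=-0.17, a=-0.5): (-16.340934, -8.882407, -2.280285, 15.400000)
after step 2 (δ=-0.17, a=-1.6): (-18.347388, -11.219188, -2.610724, 15.080000)
after step 3 (δ=-0.44, a=-0.3): (-20.948289, -12.746135, -3.498146, 15.020000)

(-20.9483, -12.7461, -3.4981, 15.0200)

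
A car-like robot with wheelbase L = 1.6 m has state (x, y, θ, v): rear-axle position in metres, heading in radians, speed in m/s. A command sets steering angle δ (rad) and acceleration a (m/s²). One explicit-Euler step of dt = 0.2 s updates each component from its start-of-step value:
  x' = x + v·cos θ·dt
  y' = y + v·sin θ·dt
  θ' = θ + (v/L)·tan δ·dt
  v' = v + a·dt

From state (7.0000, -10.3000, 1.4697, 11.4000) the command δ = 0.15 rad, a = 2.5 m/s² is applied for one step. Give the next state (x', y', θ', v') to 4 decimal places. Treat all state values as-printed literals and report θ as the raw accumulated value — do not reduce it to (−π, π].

x' = 7.0000 + 11.4000·cos(1.4697)·0.2 = 7.2301
y' = -10.3000 + 11.4000·sin(1.4697)·0.2 = -8.0316
θ' = 1.4697 + (11.4000/1.6)·tan(0.15)·0.2 = 1.6851
v' = 11.4000 + 2.5000·0.2 = 11.9000

(7.2301, -8.0316, 1.6851, 11.9000)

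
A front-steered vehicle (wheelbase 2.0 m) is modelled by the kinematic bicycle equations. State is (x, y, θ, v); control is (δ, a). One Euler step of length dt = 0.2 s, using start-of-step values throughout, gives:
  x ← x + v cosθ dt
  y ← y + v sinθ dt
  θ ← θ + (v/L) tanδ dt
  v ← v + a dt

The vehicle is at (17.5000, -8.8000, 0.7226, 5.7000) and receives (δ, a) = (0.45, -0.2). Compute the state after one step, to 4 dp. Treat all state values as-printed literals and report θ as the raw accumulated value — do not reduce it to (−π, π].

(18.3551, -8.0461, 0.9979, 5.6600)

x' = 17.5000 + 5.7000·cos(0.7226)·0.2 = 18.3551
y' = -8.8000 + 5.7000·sin(0.7226)·0.2 = -8.0461
θ' = 0.7226 + (5.7000/2.0)·tan(0.45)·0.2 = 0.9979
v' = 5.7000 − 0.2000·0.2 = 5.6600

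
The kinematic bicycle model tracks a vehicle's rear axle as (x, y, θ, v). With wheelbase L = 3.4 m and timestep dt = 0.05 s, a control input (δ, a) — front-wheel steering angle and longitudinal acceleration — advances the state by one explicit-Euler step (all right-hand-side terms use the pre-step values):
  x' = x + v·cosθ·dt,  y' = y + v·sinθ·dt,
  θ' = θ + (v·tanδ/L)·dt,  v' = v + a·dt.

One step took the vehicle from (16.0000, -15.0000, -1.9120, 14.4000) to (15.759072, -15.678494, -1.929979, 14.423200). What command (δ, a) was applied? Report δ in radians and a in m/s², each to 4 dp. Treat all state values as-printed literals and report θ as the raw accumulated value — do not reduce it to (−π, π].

δ = -0.0847, a = 0.4640

a = (v'−v)/dt = (0.023200)/0.05 = 0.4640
Δθ = θ'−θ = -0.017979;  (v·dt/L) = 14.4000·0.05/3.4 = 0.211765
tan δ = Δθ·L/(v·dt) = -0.084901  →  δ = -0.0847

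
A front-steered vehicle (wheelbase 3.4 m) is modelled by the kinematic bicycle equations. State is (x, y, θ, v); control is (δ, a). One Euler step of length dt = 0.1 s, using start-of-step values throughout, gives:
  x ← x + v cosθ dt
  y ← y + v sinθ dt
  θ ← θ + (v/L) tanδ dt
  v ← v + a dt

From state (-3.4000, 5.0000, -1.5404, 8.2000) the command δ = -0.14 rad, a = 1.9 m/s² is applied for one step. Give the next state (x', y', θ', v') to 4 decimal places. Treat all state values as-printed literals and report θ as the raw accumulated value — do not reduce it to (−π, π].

(-3.3751, 4.1804, -1.5744, 8.3900)

x' = -3.4000 + 8.2000·cos(-1.5404)·0.1 = -3.3751
y' = 5.0000 + 8.2000·sin(-1.5404)·0.1 = 4.1804
θ' = -1.5404 + (8.2000/3.4)·tan(-0.14)·0.1 = -1.5744
v' = 8.2000 + 1.9000·0.1 = 8.3900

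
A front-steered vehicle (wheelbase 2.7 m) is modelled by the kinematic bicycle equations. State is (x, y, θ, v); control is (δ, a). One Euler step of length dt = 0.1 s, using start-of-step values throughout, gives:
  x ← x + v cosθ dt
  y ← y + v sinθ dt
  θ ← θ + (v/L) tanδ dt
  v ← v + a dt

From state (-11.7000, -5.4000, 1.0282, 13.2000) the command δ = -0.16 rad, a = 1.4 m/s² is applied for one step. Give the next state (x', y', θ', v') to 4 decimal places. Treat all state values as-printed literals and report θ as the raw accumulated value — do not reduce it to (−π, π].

(-11.0184, -4.2696, 0.9493, 13.3400)

x' = -11.7000 + 13.2000·cos(1.0282)·0.1 = -11.0184
y' = -5.4000 + 13.2000·sin(1.0282)·0.1 = -4.2696
θ' = 1.0282 + (13.2000/2.7)·tan(-0.16)·0.1 = 0.9493
v' = 13.2000 + 1.4000·0.1 = 13.3400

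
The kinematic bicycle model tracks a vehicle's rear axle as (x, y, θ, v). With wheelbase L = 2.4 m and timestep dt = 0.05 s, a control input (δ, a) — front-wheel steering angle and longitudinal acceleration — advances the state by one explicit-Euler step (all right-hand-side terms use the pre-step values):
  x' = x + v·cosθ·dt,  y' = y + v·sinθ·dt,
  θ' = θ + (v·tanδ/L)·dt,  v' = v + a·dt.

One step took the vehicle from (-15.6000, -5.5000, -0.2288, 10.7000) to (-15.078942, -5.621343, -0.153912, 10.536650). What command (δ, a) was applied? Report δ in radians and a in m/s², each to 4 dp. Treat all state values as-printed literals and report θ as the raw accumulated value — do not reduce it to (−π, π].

δ = 0.3241, a = -3.2670

a = (v'−v)/dt = (-0.163350)/0.05 = -3.2670
Δθ = θ'−θ = 0.074888;  (v·dt/L) = 10.7000·0.05/2.4 = 0.222917
tan δ = Δθ·L/(v·dt) = 0.335946  →  δ = 0.3241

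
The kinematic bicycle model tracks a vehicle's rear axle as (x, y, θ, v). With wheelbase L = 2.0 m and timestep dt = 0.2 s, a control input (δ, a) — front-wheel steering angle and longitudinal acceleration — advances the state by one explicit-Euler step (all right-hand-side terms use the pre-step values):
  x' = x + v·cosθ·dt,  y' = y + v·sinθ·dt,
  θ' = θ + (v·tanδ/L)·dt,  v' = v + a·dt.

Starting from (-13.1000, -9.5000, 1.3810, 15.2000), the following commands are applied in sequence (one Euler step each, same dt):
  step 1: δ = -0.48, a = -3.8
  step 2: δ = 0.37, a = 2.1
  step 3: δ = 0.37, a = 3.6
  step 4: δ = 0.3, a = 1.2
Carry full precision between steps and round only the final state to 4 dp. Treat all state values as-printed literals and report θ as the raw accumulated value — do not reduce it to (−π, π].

(-9.3935, 0.8823, 2.2081, 15.8200)

after step 1 (δ=-0.48, a=-3.8): (-12.526477, -6.514590, 0.589672, 14.440000)
after step 2 (δ=0.37, a=2.1): (-10.126193, -4.908608, 1.149746, 14.860000)
after step 3 (δ=0.37, a=3.6): (-8.911479, -2.196182, 1.726111, 15.580000)
after step 4 (δ=0.3, a=1.2): (-9.393495, 0.882311, 2.208056, 15.820000)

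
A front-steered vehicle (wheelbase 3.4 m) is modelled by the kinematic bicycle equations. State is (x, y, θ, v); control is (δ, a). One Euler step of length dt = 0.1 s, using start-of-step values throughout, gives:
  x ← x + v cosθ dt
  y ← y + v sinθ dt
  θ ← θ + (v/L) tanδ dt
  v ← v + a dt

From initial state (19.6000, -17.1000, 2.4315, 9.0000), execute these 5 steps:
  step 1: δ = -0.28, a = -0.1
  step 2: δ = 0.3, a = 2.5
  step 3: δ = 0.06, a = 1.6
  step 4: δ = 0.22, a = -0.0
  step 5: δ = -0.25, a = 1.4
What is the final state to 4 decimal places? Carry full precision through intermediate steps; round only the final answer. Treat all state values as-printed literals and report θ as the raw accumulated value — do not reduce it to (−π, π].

after step 1 (δ=-0.28, a=-0.1): (18.917529, -16.513286, 2.355383, 8.990000)
after step 2 (δ=0.3, a=2.5): (18.282356, -15.877082, 2.437175, 9.240000)
after step 3 (δ=0.06, a=1.6): (17.578278, -15.278708, 2.453500, 9.400000)
after step 4 (δ=0.22, a=-0.0): (16.852167, -14.681747, 2.515324, 9.400000)
after step 5 (δ=-0.25, a=1.4): (16.090560, -14.130789, 2.444730, 9.540000)

(16.0906, -14.1308, 2.4447, 9.5400)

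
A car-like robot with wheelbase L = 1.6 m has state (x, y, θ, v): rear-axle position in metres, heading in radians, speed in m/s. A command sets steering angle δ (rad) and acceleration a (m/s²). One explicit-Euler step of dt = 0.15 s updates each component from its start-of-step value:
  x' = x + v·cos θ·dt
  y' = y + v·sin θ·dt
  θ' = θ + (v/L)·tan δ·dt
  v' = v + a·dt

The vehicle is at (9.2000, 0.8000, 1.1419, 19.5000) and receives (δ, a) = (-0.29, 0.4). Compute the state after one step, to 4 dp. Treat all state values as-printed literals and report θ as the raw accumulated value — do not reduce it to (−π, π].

(10.4164, 3.4601, 0.5964, 19.5600)

x' = 9.2000 + 19.5000·cos(1.1419)·0.15 = 10.4164
y' = 0.8000 + 19.5000·sin(1.1419)·0.15 = 3.4601
θ' = 1.1419 + (19.5000/1.6)·tan(-0.29)·0.15 = 0.5964
v' = 19.5000 + 0.4000·0.15 = 19.5600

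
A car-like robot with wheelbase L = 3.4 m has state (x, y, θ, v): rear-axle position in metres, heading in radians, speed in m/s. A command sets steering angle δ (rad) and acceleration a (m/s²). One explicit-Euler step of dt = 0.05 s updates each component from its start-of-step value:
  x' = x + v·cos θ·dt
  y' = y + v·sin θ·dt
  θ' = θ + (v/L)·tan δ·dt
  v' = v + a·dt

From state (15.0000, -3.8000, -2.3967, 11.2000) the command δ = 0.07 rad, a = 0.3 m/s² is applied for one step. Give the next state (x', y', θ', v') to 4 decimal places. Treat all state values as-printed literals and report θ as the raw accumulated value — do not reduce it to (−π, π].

x' = 15.0000 + 11.2000·cos(-2.3967)·0.05 = 14.5883
y' = -3.8000 + 11.2000·sin(-2.3967)·0.05 = -4.1796
θ' = -2.3967 + (11.2000/3.4)·tan(0.07)·0.05 = -2.3852
v' = 11.2000 + 0.3000·0.05 = 11.2150

(14.5883, -4.1796, -2.3852, 11.2150)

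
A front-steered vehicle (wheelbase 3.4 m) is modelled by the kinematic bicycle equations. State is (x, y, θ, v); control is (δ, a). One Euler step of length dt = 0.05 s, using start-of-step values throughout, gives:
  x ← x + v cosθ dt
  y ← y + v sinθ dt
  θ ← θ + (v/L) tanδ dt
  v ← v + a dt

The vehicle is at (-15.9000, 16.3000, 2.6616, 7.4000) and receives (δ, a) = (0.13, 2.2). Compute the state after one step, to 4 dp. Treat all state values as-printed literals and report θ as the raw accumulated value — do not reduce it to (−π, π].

(-16.2282, 16.4709, 2.6758, 7.5100)

x' = -15.9000 + 7.4000·cos(2.6616)·0.05 = -16.2282
y' = 16.3000 + 7.4000·sin(2.6616)·0.05 = 16.4709
θ' = 2.6616 + (7.4000/3.4)·tan(0.13)·0.05 = 2.6758
v' = 7.4000 + 2.2000·0.05 = 7.5100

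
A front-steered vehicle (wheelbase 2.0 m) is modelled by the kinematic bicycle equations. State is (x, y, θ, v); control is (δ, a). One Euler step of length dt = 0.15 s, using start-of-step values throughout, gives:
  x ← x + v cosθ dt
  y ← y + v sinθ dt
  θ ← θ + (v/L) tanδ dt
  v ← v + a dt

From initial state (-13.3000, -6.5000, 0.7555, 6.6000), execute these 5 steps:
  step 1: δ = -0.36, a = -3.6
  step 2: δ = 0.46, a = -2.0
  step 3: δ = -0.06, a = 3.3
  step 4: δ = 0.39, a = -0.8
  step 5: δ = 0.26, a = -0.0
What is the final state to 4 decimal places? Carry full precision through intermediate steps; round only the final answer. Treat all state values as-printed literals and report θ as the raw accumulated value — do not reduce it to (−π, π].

after step 1 (δ=-0.36, a=-3.6): (-12.579350, -5.821204, 0.569181, 6.060000)
after step 2 (δ=0.46, a=-2.0): (-11.813661, -5.331306, 0.794362, 5.760000)
after step 3 (δ=-0.06, a=3.3): (-11.208221, -4.714913, 0.768411, 6.255000)
after step 4 (δ=0.39, a=-0.8): (-10.533605, -4.062836, 0.961247, 6.135000)
after step 5 (δ=0.26, a=-0.0): (-10.006763, -3.308317, 1.083650, 6.135000)

(-10.0068, -3.3083, 1.0837, 6.1350)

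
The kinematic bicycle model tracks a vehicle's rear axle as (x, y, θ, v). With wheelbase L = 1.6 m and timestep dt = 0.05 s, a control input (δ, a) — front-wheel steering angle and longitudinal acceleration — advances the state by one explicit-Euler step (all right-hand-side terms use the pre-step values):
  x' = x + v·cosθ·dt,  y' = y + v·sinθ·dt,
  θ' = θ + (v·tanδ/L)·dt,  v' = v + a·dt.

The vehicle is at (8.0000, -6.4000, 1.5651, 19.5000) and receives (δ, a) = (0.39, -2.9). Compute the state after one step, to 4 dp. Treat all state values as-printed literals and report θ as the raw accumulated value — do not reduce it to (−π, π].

(8.0056, -5.4250, 1.8156, 19.3550)

x' = 8.0000 + 19.5000·cos(1.5651)·0.05 = 8.0056
y' = -6.4000 + 19.5000·sin(1.5651)·0.05 = -5.4250
θ' = 1.5651 + (19.5000/1.6)·tan(0.39)·0.05 = 1.8156
v' = 19.5000 − 2.9000·0.05 = 19.3550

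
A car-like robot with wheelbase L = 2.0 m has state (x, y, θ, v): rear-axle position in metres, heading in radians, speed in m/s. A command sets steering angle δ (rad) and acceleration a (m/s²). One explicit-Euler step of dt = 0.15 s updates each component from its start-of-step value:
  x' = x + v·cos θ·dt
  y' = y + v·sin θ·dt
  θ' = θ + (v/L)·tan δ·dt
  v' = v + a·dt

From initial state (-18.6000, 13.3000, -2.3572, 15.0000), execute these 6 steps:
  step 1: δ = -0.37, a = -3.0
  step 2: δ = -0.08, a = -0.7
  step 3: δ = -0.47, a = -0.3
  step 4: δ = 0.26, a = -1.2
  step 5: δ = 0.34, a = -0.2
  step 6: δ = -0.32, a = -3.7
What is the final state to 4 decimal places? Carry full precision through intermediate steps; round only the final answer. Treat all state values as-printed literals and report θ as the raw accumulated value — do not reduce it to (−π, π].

(-30.5215, 10.2512, -3.1195, 13.6350)

after step 1 (δ=-0.37, a=-3.0): (-20.192589, 11.710610, -2.793546, 14.550000)
after step 2 (δ=-0.08, a=-0.7): (-22.244228, 10.966242, -2.881033, 14.445000)
after step 3 (δ=-0.47, a=-0.3): (-24.337841, 10.408041, -3.431350, 14.400000)
after step 4 (δ=0.26, a=-1.2): (-26.407798, 11.025196, -3.144047, 14.220000)
after step 5 (δ=0.34, a=-0.2): (-28.540791, 11.030431, -2.766787, 14.190000)
after step 6 (δ=-0.32, a=-3.7): (-30.521528, 10.251204, -3.119468, 13.635000)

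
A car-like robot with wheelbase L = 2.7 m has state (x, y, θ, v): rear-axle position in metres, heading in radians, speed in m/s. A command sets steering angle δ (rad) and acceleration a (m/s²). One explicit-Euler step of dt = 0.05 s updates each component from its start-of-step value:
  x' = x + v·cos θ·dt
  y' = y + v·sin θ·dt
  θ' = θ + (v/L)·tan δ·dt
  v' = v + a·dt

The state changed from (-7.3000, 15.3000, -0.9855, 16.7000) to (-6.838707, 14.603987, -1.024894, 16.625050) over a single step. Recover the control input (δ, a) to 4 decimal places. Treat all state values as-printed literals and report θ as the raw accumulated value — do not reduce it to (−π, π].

δ = -0.1267, a = -1.4990

a = (v'−v)/dt = (-0.074950)/0.05 = -1.4990
Δθ = θ'−θ = -0.039394;  (v·dt/L) = 16.7000·0.05/2.7 = 0.309259
tan δ = Δθ·L/(v·dt) = -0.127382  →  δ = -0.1267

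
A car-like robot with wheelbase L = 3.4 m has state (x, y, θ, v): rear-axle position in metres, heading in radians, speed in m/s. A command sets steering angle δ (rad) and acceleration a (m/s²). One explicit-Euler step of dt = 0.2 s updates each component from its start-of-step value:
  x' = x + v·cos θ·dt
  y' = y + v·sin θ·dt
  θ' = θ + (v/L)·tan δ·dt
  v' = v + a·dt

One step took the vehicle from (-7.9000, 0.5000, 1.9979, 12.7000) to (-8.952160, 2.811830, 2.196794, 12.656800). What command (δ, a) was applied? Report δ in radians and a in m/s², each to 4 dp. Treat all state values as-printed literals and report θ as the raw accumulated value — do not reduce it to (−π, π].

δ = 0.2602, a = -0.2160

a = (v'−v)/dt = (-0.043200)/0.2 = -0.2160
Δθ = θ'−θ = 0.198894;  (v·dt/L) = 12.7000·0.2/3.4 = 0.747059
tan δ = Δθ·L/(v·dt) = 0.266236  →  δ = 0.2602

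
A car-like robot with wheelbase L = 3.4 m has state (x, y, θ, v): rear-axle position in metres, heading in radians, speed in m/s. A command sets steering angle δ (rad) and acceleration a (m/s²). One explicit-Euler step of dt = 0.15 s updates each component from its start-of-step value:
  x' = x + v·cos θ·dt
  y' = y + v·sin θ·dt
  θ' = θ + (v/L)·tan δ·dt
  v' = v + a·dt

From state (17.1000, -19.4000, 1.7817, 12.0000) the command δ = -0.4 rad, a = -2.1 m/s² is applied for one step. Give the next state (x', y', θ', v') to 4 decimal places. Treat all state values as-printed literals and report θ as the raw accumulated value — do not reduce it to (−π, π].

x' = 17.1000 + 12.0000·cos(1.7817)·0.15 = 16.7232
y' = -19.4000 + 12.0000·sin(1.7817)·0.15 = -17.6399
θ' = 1.7817 + (12.0000/3.4)·tan(-0.4)·0.15 = 1.5579
v' = 12.0000 − 2.1000·0.15 = 11.6850

(16.7232, -17.6399, 1.5579, 11.6850)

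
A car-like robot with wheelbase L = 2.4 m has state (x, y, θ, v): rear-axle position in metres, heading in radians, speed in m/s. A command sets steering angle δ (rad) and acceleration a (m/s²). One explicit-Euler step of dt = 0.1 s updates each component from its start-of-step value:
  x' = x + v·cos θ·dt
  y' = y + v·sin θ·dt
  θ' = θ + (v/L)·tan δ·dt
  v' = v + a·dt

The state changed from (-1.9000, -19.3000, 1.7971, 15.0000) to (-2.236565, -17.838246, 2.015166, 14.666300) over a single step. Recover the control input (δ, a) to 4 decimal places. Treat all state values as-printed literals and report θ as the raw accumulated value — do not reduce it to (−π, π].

δ = 0.3357, a = -3.3370

a = (v'−v)/dt = (-0.333700)/0.1 = -3.3370
Δθ = θ'−θ = 0.218066;  (v·dt/L) = 15.0000·0.1/2.4 = 0.625000
tan δ = Δθ·L/(v·dt) = 0.348906  →  δ = 0.3357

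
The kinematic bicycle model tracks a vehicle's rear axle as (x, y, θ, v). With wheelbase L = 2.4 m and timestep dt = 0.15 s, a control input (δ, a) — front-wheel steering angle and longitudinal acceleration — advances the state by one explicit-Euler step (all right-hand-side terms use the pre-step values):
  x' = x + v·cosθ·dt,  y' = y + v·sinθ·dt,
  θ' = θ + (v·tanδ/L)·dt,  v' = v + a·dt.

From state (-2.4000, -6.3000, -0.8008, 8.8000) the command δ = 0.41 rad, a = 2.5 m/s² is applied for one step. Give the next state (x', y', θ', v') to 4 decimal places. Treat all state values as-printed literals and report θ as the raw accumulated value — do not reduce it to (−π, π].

x' = -2.4000 + 8.8000·cos(-0.8008)·0.15 = -1.4811
y' = -6.3000 + 8.8000·sin(-0.8008)·0.15 = -7.2476
θ' = -0.8008 + (8.8000/2.4)·tan(0.41)·0.15 = -0.5618
v' = 8.8000 + 2.5000·0.15 = 9.1750

(-1.4811, -7.2476, -0.5618, 9.1750)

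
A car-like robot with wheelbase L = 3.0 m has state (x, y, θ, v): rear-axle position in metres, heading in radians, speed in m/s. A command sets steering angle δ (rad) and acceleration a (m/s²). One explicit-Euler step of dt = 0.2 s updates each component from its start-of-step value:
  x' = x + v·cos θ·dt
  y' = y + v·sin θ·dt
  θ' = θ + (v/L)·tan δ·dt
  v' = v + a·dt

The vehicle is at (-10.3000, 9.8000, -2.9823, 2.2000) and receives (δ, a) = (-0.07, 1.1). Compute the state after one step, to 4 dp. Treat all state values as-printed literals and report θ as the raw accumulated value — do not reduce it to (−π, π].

(-10.7344, 9.7302, -2.9926, 2.4200)

x' = -10.3000 + 2.2000·cos(-2.9823)·0.2 = -10.7344
y' = 9.8000 + 2.2000·sin(-2.9823)·0.2 = 9.7302
θ' = -2.9823 + (2.2000/3.0)·tan(-0.07)·0.2 = -2.9926
v' = 2.2000 + 1.1000·0.2 = 2.4200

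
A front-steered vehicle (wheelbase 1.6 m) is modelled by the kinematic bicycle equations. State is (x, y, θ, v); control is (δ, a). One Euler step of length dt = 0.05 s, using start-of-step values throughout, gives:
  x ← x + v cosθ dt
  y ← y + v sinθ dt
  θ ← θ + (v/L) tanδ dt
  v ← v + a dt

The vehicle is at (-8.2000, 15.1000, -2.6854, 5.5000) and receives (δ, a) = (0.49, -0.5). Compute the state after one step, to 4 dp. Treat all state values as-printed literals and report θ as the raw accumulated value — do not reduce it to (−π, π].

x' = -8.2000 + 5.5000·cos(-2.6854)·0.05 = -8.4469
y' = 15.1000 + 5.5000·sin(-2.6854)·0.05 = 14.9789
θ' = -2.6854 + (5.5000/1.6)·tan(0.49)·0.05 = -2.5937
v' = 5.5000 − 0.5000·0.05 = 5.4750

(-8.4469, 14.9789, -2.5937, 5.4750)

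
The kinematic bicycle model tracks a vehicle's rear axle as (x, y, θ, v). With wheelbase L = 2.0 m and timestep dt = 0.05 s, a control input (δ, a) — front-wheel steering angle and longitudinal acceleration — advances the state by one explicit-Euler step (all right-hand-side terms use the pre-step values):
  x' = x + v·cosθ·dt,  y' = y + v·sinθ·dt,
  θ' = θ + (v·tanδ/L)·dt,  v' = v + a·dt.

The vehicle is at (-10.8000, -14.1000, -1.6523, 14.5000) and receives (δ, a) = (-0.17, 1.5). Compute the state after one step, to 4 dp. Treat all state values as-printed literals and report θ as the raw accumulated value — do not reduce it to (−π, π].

(-10.8590, -14.8226, -1.7145, 14.5750)

x' = -10.8000 + 14.5000·cos(-1.6523)·0.05 = -10.8590
y' = -14.1000 + 14.5000·sin(-1.6523)·0.05 = -14.8226
θ' = -1.6523 + (14.5000/2.0)·tan(-0.17)·0.05 = -1.7145
v' = 14.5000 + 1.5000·0.05 = 14.5750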